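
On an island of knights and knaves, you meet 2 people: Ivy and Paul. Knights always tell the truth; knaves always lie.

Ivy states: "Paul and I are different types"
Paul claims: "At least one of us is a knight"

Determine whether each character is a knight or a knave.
Ivy is a knave.
Paul is a knave.

Verification:
- Ivy (knave) says "Paul and I are different types" - this is FALSE (a lie) because Ivy is a knave and Paul is a knave.
- Paul (knave) says "At least one of us is a knight" - this is FALSE (a lie) because no one is a knight.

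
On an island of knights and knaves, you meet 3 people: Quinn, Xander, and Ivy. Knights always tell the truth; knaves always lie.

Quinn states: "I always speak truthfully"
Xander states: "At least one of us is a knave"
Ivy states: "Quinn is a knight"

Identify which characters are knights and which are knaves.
Quinn is a knave.
Xander is a knight.
Ivy is a knave.

Verification:
- Quinn (knave) says "I always speak truthfully" - this is FALSE (a lie) because Quinn is a knave.
- Xander (knight) says "At least one of us is a knave" - this is TRUE because Quinn and Ivy are knaves.
- Ivy (knave) says "Quinn is a knight" - this is FALSE (a lie) because Quinn is a knave.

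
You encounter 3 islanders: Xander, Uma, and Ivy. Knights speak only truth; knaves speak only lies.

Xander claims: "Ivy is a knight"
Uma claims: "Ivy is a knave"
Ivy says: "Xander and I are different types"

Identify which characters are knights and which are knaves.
Xander is a knave.
Uma is a knight.
Ivy is a knave.

Verification:
- Xander (knave) says "Ivy is a knight" - this is FALSE (a lie) because Ivy is a knave.
- Uma (knight) says "Ivy is a knave" - this is TRUE because Ivy is a knave.
- Ivy (knave) says "Xander and I are different types" - this is FALSE (a lie) because Ivy is a knave and Xander is a knave.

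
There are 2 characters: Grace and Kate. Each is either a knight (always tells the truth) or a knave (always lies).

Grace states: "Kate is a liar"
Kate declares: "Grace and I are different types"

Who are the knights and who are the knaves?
Grace is a knave.
Kate is a knight.

Verification:
- Grace (knave) says "Kate is a liar" - this is FALSE (a lie) because Kate is a knight.
- Kate (knight) says "Grace and I are different types" - this is TRUE because Kate is a knight and Grace is a knave.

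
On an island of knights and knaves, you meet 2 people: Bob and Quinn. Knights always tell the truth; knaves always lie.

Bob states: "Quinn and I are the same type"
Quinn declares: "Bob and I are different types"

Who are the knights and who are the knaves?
Bob is a knave.
Quinn is a knight.

Verification:
- Bob (knave) says "Quinn and I are the same type" - this is FALSE (a lie) because Bob is a knave and Quinn is a knight.
- Quinn (knight) says "Bob and I are different types" - this is TRUE because Quinn is a knight and Bob is a knave.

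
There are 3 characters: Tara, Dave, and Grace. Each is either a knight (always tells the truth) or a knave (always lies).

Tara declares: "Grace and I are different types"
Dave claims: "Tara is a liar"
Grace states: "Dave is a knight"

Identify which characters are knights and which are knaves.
Tara is a knight.
Dave is a knave.
Grace is a knave.

Verification:
- Tara (knight) says "Grace and I are different types" - this is TRUE because Tara is a knight and Grace is a knave.
- Dave (knave) says "Tara is a liar" - this is FALSE (a lie) because Tara is a knight.
- Grace (knave) says "Dave is a knight" - this is FALSE (a lie) because Dave is a knave.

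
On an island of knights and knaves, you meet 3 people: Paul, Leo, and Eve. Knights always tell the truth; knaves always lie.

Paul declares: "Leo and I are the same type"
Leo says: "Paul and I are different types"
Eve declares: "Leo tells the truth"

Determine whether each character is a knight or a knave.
Paul is a knave.
Leo is a knight.
Eve is a knight.

Verification:
- Paul (knave) says "Leo and I are the same type" - this is FALSE (a lie) because Paul is a knave and Leo is a knight.
- Leo (knight) says "Paul and I are different types" - this is TRUE because Leo is a knight and Paul is a knave.
- Eve (knight) says "Leo tells the truth" - this is TRUE because Leo is a knight.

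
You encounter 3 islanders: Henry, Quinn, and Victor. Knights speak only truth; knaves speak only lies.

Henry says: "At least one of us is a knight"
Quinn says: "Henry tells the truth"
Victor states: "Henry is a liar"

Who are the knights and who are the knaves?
Henry is a knight.
Quinn is a knight.
Victor is a knave.

Verification:
- Henry (knight) says "At least one of us is a knight" - this is TRUE because Henry and Quinn are knights.
- Quinn (knight) says "Henry tells the truth" - this is TRUE because Henry is a knight.
- Victor (knave) says "Henry is a liar" - this is FALSE (a lie) because Henry is a knight.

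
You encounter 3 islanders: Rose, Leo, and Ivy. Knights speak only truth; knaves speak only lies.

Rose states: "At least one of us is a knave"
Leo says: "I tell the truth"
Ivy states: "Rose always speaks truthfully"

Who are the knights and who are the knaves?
Rose is a knight.
Leo is a knave.
Ivy is a knight.

Verification:
- Rose (knight) says "At least one of us is a knave" - this is TRUE because Leo is a knave.
- Leo (knave) says "I tell the truth" - this is FALSE (a lie) because Leo is a knave.
- Ivy (knight) says "Rose always speaks truthfully" - this is TRUE because Rose is a knight.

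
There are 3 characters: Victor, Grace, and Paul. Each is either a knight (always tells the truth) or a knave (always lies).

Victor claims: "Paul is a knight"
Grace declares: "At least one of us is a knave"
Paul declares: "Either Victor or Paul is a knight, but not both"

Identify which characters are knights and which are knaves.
Victor is a knave.
Grace is a knight.
Paul is a knave.

Verification:
- Victor (knave) says "Paul is a knight" - this is FALSE (a lie) because Paul is a knave.
- Grace (knight) says "At least one of us is a knave" - this is TRUE because Victor and Paul are knaves.
- Paul (knave) says "Either Victor or Paul is a knight, but not both" - this is FALSE (a lie) because Victor is a knave and Paul is a knave.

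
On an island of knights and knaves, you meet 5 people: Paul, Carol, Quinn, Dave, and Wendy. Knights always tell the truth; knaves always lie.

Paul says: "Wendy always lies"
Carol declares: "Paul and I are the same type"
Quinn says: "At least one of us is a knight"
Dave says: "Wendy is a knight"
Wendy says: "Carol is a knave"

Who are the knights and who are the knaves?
Paul is a knight.
Carol is a knight.
Quinn is a knight.
Dave is a knave.
Wendy is a knave.

Verification:
- Paul (knight) says "Wendy always lies" - this is TRUE because Wendy is a knave.
- Carol (knight) says "Paul and I are the same type" - this is TRUE because Carol is a knight and Paul is a knight.
- Quinn (knight) says "At least one of us is a knight" - this is TRUE because Paul, Carol, and Quinn are knights.
- Dave (knave) says "Wendy is a knight" - this is FALSE (a lie) because Wendy is a knave.
- Wendy (knave) says "Carol is a knave" - this is FALSE (a lie) because Carol is a knight.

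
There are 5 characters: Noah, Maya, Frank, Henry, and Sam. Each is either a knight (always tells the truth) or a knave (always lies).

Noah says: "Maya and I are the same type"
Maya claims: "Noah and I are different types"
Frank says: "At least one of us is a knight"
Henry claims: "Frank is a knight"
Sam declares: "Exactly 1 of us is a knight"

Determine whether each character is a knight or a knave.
Noah is a knave.
Maya is a knight.
Frank is a knight.
Henry is a knight.
Sam is a knave.

Verification:
- Noah (knave) says "Maya and I are the same type" - this is FALSE (a lie) because Noah is a knave and Maya is a knight.
- Maya (knight) says "Noah and I are different types" - this is TRUE because Maya is a knight and Noah is a knave.
- Frank (knight) says "At least one of us is a knight" - this is TRUE because Maya, Frank, and Henry are knights.
- Henry (knight) says "Frank is a knight" - this is TRUE because Frank is a knight.
- Sam (knave) says "Exactly 1 of us is a knight" - this is FALSE (a lie) because there are 3 knights.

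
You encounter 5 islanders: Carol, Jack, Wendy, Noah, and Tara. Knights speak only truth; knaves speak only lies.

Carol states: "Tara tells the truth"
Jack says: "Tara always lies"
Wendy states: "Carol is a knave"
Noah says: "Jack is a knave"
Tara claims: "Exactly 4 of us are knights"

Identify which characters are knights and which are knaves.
Carol is a knave.
Jack is a knight.
Wendy is a knight.
Noah is a knave.
Tara is a knave.

Verification:
- Carol (knave) says "Tara tells the truth" - this is FALSE (a lie) because Tara is a knave.
- Jack (knight) says "Tara always lies" - this is TRUE because Tara is a knave.
- Wendy (knight) says "Carol is a knave" - this is TRUE because Carol is a knave.
- Noah (knave) says "Jack is a knave" - this is FALSE (a lie) because Jack is a knight.
- Tara (knave) says "Exactly 4 of us are knights" - this is FALSE (a lie) because there are 2 knights.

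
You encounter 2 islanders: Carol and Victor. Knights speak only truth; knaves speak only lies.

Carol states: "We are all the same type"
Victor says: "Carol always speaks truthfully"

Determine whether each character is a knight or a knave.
Carol is a knight.
Victor is a knight.

Verification:
- Carol (knight) says "We are all the same type" - this is TRUE because Carol and Victor are knights.
- Victor (knight) says "Carol always speaks truthfully" - this is TRUE because Carol is a knight.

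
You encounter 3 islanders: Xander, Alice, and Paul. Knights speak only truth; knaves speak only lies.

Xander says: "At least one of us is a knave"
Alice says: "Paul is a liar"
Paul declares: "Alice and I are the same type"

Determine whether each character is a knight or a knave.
Xander is a knight.
Alice is a knight.
Paul is a knave.

Verification:
- Xander (knight) says "At least one of us is a knave" - this is TRUE because Paul is a knave.
- Alice (knight) says "Paul is a liar" - this is TRUE because Paul is a knave.
- Paul (knave) says "Alice and I are the same type" - this is FALSE (a lie) because Paul is a knave and Alice is a knight.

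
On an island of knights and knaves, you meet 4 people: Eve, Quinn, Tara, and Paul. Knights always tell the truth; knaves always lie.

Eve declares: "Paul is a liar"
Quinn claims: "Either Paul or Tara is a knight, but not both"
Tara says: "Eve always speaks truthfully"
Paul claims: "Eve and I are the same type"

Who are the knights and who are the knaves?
Eve is a knight.
Quinn is a knight.
Tara is a knight.
Paul is a knave.

Verification:
- Eve (knight) says "Paul is a liar" - this is TRUE because Paul is a knave.
- Quinn (knight) says "Either Paul or Tara is a knight, but not both" - this is TRUE because Paul is a knave and Tara is a knight.
- Tara (knight) says "Eve always speaks truthfully" - this is TRUE because Eve is a knight.
- Paul (knave) says "Eve and I are the same type" - this is FALSE (a lie) because Paul is a knave and Eve is a knight.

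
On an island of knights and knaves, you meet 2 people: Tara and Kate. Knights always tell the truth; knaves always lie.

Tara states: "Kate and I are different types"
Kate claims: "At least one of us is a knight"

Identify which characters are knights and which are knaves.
Tara is a knave.
Kate is a knave.

Verification:
- Tara (knave) says "Kate and I are different types" - this is FALSE (a lie) because Tara is a knave and Kate is a knave.
- Kate (knave) says "At least one of us is a knight" - this is FALSE (a lie) because no one is a knight.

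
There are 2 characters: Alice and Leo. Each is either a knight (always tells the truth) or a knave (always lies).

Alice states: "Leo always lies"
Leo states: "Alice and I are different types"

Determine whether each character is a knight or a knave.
Alice is a knave.
Leo is a knight.

Verification:
- Alice (knave) says "Leo always lies" - this is FALSE (a lie) because Leo is a knight.
- Leo (knight) says "Alice and I are different types" - this is TRUE because Leo is a knight and Alice is a knave.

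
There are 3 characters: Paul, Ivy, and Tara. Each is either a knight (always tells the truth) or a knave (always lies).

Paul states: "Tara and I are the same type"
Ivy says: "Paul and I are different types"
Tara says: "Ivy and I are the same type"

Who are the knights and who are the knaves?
Paul is a knave.
Ivy is a knight.
Tara is a knight.

Verification:
- Paul (knave) says "Tara and I are the same type" - this is FALSE (a lie) because Paul is a knave and Tara is a knight.
- Ivy (knight) says "Paul and I are different types" - this is TRUE because Ivy is a knight and Paul is a knave.
- Tara (knight) says "Ivy and I are the same type" - this is TRUE because Tara is a knight and Ivy is a knight.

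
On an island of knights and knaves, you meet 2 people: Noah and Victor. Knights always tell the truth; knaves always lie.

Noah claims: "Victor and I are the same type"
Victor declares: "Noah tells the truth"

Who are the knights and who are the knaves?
Noah is a knight.
Victor is a knight.

Verification:
- Noah (knight) says "Victor and I are the same type" - this is TRUE because Noah is a knight and Victor is a knight.
- Victor (knight) says "Noah tells the truth" - this is TRUE because Noah is a knight.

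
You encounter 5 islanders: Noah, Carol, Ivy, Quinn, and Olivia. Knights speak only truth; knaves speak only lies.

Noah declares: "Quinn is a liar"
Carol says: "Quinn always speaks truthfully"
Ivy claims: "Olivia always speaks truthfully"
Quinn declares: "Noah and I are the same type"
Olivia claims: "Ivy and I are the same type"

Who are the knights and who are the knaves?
Noah is a knight.
Carol is a knave.
Ivy is a knight.
Quinn is a knave.
Olivia is a knight.

Verification:
- Noah (knight) says "Quinn is a liar" - this is TRUE because Quinn is a knave.
- Carol (knave) says "Quinn always speaks truthfully" - this is FALSE (a lie) because Quinn is a knave.
- Ivy (knight) says "Olivia always speaks truthfully" - this is TRUE because Olivia is a knight.
- Quinn (knave) says "Noah and I are the same type" - this is FALSE (a lie) because Quinn is a knave and Noah is a knight.
- Olivia (knight) says "Ivy and I are the same type" - this is TRUE because Olivia is a knight and Ivy is a knight.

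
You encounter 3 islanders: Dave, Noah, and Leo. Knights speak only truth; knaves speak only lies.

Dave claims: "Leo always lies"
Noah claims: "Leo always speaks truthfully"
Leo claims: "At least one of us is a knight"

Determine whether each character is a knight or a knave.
Dave is a knave.
Noah is a knight.
Leo is a knight.

Verification:
- Dave (knave) says "Leo always lies" - this is FALSE (a lie) because Leo is a knight.
- Noah (knight) says "Leo always speaks truthfully" - this is TRUE because Leo is a knight.
- Leo (knight) says "At least one of us is a knight" - this is TRUE because Noah and Leo are knights.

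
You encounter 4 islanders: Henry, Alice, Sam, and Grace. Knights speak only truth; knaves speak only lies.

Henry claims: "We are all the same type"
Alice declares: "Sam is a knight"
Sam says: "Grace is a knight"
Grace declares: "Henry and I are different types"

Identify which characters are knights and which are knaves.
Henry is a knave.
Alice is a knight.
Sam is a knight.
Grace is a knight.

Verification:
- Henry (knave) says "We are all the same type" - this is FALSE (a lie) because Alice, Sam, and Grace are knights and Henry is a knave.
- Alice (knight) says "Sam is a knight" - this is TRUE because Sam is a knight.
- Sam (knight) says "Grace is a knight" - this is TRUE because Grace is a knight.
- Grace (knight) says "Henry and I are different types" - this is TRUE because Grace is a knight and Henry is a knave.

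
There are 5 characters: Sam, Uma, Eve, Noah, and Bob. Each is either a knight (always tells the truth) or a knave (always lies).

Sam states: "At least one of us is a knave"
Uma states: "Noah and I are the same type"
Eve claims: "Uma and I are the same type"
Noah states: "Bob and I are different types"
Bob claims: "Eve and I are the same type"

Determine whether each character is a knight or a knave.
Sam is a knight.
Uma is a knight.
Eve is a knight.
Noah is a knight.
Bob is a knave.

Verification:
- Sam (knight) says "At least one of us is a knave" - this is TRUE because Bob is a knave.
- Uma (knight) says "Noah and I are the same type" - this is TRUE because Uma is a knight and Noah is a knight.
- Eve (knight) says "Uma and I are the same type" - this is TRUE because Eve is a knight and Uma is a knight.
- Noah (knight) says "Bob and I are different types" - this is TRUE because Noah is a knight and Bob is a knave.
- Bob (knave) says "Eve and I are the same type" - this is FALSE (a lie) because Bob is a knave and Eve is a knight.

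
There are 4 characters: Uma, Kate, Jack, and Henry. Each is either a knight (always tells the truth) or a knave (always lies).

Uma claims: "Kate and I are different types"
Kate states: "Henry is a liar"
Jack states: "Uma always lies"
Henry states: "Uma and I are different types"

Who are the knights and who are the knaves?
Uma is a knave.
Kate is a knave.
Jack is a knight.
Henry is a knight.

Verification:
- Uma (knave) says "Kate and I are different types" - this is FALSE (a lie) because Uma is a knave and Kate is a knave.
- Kate (knave) says "Henry is a liar" - this is FALSE (a lie) because Henry is a knight.
- Jack (knight) says "Uma always lies" - this is TRUE because Uma is a knave.
- Henry (knight) says "Uma and I are different types" - this is TRUE because Henry is a knight and Uma is a knave.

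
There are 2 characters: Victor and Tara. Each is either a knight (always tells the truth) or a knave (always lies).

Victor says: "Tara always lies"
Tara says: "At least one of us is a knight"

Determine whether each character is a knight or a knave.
Victor is a knave.
Tara is a knight.

Verification:
- Victor (knave) says "Tara always lies" - this is FALSE (a lie) because Tara is a knight.
- Tara (knight) says "At least one of us is a knight" - this is TRUE because Tara is a knight.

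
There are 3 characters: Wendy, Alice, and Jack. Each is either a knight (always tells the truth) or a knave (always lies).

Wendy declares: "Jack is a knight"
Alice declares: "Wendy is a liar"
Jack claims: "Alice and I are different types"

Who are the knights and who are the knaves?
Wendy is a knight.
Alice is a knave.
Jack is a knight.

Verification:
- Wendy (knight) says "Jack is a knight" - this is TRUE because Jack is a knight.
- Alice (knave) says "Wendy is a liar" - this is FALSE (a lie) because Wendy is a knight.
- Jack (knight) says "Alice and I are different types" - this is TRUE because Jack is a knight and Alice is a knave.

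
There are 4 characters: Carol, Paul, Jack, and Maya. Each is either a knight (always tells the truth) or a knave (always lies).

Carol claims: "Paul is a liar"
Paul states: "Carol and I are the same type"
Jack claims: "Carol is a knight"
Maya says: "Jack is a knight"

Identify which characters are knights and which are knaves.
Carol is a knight.
Paul is a knave.
Jack is a knight.
Maya is a knight.

Verification:
- Carol (knight) says "Paul is a liar" - this is TRUE because Paul is a knave.
- Paul (knave) says "Carol and I are the same type" - this is FALSE (a lie) because Paul is a knave and Carol is a knight.
- Jack (knight) says "Carol is a knight" - this is TRUE because Carol is a knight.
- Maya (knight) says "Jack is a knight" - this is TRUE because Jack is a knight.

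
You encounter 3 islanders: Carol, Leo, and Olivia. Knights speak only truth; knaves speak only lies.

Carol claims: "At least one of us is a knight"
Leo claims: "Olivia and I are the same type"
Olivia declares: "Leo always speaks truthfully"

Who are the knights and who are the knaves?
Carol is a knight.
Leo is a knight.
Olivia is a knight.

Verification:
- Carol (knight) says "At least one of us is a knight" - this is TRUE because Carol, Leo, and Olivia are knights.
- Leo (knight) says "Olivia and I are the same type" - this is TRUE because Leo is a knight and Olivia is a knight.
- Olivia (knight) says "Leo always speaks truthfully" - this is TRUE because Leo is a knight.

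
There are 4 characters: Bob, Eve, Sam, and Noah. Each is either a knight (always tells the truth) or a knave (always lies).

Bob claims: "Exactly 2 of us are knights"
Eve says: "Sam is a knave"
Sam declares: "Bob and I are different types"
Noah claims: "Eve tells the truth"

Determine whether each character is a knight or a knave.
Bob is a knave.
Eve is a knave.
Sam is a knight.
Noah is a knave.

Verification:
- Bob (knave) says "Exactly 2 of us are knights" - this is FALSE (a lie) because there are 1 knights.
- Eve (knave) says "Sam is a knave" - this is FALSE (a lie) because Sam is a knight.
- Sam (knight) says "Bob and I are different types" - this is TRUE because Sam is a knight and Bob is a knave.
- Noah (knave) says "Eve tells the truth" - this is FALSE (a lie) because Eve is a knave.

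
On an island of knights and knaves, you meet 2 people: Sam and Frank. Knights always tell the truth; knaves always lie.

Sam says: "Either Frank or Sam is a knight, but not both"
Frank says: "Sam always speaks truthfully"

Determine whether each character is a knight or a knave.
Sam is a knave.
Frank is a knave.

Verification:
- Sam (knave) says "Either Frank or Sam is a knight, but not both" - this is FALSE (a lie) because Frank is a knave and Sam is a knave.
- Frank (knave) says "Sam always speaks truthfully" - this is FALSE (a lie) because Sam is a knave.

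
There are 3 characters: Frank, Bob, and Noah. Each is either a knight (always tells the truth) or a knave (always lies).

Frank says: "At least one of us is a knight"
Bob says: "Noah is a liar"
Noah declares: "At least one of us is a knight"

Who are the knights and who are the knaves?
Frank is a knight.
Bob is a knave.
Noah is a knight.

Verification:
- Frank (knight) says "At least one of us is a knight" - this is TRUE because Frank and Noah are knights.
- Bob (knave) says "Noah is a liar" - this is FALSE (a lie) because Noah is a knight.
- Noah (knight) says "At least one of us is a knight" - this is TRUE because Frank and Noah are knights.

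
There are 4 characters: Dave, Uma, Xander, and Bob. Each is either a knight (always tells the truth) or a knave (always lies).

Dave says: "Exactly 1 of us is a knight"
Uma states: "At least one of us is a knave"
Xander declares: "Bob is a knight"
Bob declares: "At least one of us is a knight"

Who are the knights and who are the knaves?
Dave is a knave.
Uma is a knight.
Xander is a knight.
Bob is a knight.

Verification:
- Dave (knave) says "Exactly 1 of us is a knight" - this is FALSE (a lie) because there are 3 knights.
- Uma (knight) says "At least one of us is a knave" - this is TRUE because Dave is a knave.
- Xander (knight) says "Bob is a knight" - this is TRUE because Bob is a knight.
- Bob (knight) says "At least one of us is a knight" - this is TRUE because Uma, Xander, and Bob are knights.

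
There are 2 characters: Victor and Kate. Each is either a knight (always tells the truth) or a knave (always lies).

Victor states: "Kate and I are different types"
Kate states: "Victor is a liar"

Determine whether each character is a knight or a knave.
Victor is a knight.
Kate is a knave.

Verification:
- Victor (knight) says "Kate and I are different types" - this is TRUE because Victor is a knight and Kate is a knave.
- Kate (knave) says "Victor is a liar" - this is FALSE (a lie) because Victor is a knight.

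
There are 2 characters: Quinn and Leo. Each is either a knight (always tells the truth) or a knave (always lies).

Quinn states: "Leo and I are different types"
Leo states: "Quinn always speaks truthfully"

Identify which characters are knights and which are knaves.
Quinn is a knave.
Leo is a knave.

Verification:
- Quinn (knave) says "Leo and I are different types" - this is FALSE (a lie) because Quinn is a knave and Leo is a knave.
- Leo (knave) says "Quinn always speaks truthfully" - this is FALSE (a lie) because Quinn is a knave.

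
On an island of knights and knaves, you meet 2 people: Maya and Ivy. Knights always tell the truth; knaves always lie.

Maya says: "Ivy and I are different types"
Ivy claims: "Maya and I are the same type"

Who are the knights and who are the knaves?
Maya is a knight.
Ivy is a knave.

Verification:
- Maya (knight) says "Ivy and I are different types" - this is TRUE because Maya is a knight and Ivy is a knave.
- Ivy (knave) says "Maya and I are the same type" - this is FALSE (a lie) because Ivy is a knave and Maya is a knight.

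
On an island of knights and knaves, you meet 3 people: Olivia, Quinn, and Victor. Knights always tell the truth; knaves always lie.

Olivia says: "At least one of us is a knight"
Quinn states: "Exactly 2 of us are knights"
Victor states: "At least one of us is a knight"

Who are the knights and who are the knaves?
Olivia is a knave.
Quinn is a knave.
Victor is a knave.

Verification:
- Olivia (knave) says "At least one of us is a knight" - this is FALSE (a lie) because no one is a knight.
- Quinn (knave) says "Exactly 2 of us are knights" - this is FALSE (a lie) because there are 0 knights.
- Victor (knave) says "At least one of us is a knight" - this is FALSE (a lie) because no one is a knight.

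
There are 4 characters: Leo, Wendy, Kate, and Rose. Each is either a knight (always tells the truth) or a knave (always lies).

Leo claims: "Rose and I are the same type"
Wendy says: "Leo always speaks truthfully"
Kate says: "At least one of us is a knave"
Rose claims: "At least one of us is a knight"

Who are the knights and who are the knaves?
Leo is a knave.
Wendy is a knave.
Kate is a knight.
Rose is a knight.

Verification:
- Leo (knave) says "Rose and I are the same type" - this is FALSE (a lie) because Leo is a knave and Rose is a knight.
- Wendy (knave) says "Leo always speaks truthfully" - this is FALSE (a lie) because Leo is a knave.
- Kate (knight) says "At least one of us is a knave" - this is TRUE because Leo and Wendy are knaves.
- Rose (knight) says "At least one of us is a knight" - this is TRUE because Kate and Rose are knights.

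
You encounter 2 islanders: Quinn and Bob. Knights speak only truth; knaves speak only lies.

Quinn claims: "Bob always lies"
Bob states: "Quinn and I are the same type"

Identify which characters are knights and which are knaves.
Quinn is a knight.
Bob is a knave.

Verification:
- Quinn (knight) says "Bob always lies" - this is TRUE because Bob is a knave.
- Bob (knave) says "Quinn and I are the same type" - this is FALSE (a lie) because Bob is a knave and Quinn is a knight.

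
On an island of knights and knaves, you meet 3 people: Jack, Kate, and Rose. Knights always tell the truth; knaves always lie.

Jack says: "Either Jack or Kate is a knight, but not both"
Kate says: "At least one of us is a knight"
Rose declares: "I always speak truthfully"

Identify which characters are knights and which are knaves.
Jack is a knave.
Kate is a knave.
Rose is a knave.

Verification:
- Jack (knave) says "Either Jack or Kate is a knight, but not both" - this is FALSE (a lie) because Jack is a knave and Kate is a knave.
- Kate (knave) says "At least one of us is a knight" - this is FALSE (a lie) because no one is a knight.
- Rose (knave) says "I always speak truthfully" - this is FALSE (a lie) because Rose is a knave.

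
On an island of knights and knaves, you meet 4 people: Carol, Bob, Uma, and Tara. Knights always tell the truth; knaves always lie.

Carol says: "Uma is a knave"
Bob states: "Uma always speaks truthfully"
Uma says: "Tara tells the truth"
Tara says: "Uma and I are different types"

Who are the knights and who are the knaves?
Carol is a knight.
Bob is a knave.
Uma is a knave.
Tara is a knave.

Verification:
- Carol (knight) says "Uma is a knave" - this is TRUE because Uma is a knave.
- Bob (knave) says "Uma always speaks truthfully" - this is FALSE (a lie) because Uma is a knave.
- Uma (knave) says "Tara tells the truth" - this is FALSE (a lie) because Tara is a knave.
- Tara (knave) says "Uma and I are different types" - this is FALSE (a lie) because Tara is a knave and Uma is a knave.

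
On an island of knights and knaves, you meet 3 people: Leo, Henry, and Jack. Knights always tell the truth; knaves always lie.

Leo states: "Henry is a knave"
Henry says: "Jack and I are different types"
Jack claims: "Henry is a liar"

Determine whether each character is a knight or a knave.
Leo is a knave.
Henry is a knight.
Jack is a knave.

Verification:
- Leo (knave) says "Henry is a knave" - this is FALSE (a lie) because Henry is a knight.
- Henry (knight) says "Jack and I are different types" - this is TRUE because Henry is a knight and Jack is a knave.
- Jack (knave) says "Henry is a liar" - this is FALSE (a lie) because Henry is a knight.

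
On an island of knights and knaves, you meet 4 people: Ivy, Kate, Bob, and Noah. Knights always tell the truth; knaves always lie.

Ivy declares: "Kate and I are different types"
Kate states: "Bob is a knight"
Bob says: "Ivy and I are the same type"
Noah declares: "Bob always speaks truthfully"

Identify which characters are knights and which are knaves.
Ivy is a knight.
Kate is a knave.
Bob is a knave.
Noah is a knave.

Verification:
- Ivy (knight) says "Kate and I are different types" - this is TRUE because Ivy is a knight and Kate is a knave.
- Kate (knave) says "Bob is a knight" - this is FALSE (a lie) because Bob is a knave.
- Bob (knave) says "Ivy and I are the same type" - this is FALSE (a lie) because Bob is a knave and Ivy is a knight.
- Noah (knave) says "Bob always speaks truthfully" - this is FALSE (a lie) because Bob is a knave.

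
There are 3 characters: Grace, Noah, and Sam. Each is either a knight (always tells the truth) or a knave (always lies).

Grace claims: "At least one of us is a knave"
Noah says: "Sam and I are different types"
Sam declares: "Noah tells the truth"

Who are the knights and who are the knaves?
Grace is a knight.
Noah is a knave.
Sam is a knave.

Verification:
- Grace (knight) says "At least one of us is a knave" - this is TRUE because Noah and Sam are knaves.
- Noah (knave) says "Sam and I are different types" - this is FALSE (a lie) because Noah is a knave and Sam is a knave.
- Sam (knave) says "Noah tells the truth" - this is FALSE (a lie) because Noah is a knave.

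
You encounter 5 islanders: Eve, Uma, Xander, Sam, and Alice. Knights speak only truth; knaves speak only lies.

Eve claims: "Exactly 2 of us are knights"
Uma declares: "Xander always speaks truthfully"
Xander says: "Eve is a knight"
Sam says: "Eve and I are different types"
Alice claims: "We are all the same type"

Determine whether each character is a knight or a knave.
Eve is a knave.
Uma is a knave.
Xander is a knave.
Sam is a knight.
Alice is a knave.

Verification:
- Eve (knave) says "Exactly 2 of us are knights" - this is FALSE (a lie) because there are 1 knights.
- Uma (knave) says "Xander always speaks truthfully" - this is FALSE (a lie) because Xander is a knave.
- Xander (knave) says "Eve is a knight" - this is FALSE (a lie) because Eve is a knave.
- Sam (knight) says "Eve and I are different types" - this is TRUE because Sam is a knight and Eve is a knave.
- Alice (knave) says "We are all the same type" - this is FALSE (a lie) because Sam is a knight and Eve, Uma, Xander, and Alice are knaves.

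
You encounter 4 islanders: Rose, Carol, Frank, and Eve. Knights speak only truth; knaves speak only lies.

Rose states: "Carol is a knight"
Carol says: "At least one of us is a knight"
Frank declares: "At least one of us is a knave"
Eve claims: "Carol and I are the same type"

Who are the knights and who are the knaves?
Rose is a knight.
Carol is a knight.
Frank is a knight.
Eve is a knave.

Verification:
- Rose (knight) says "Carol is a knight" - this is TRUE because Carol is a knight.
- Carol (knight) says "At least one of us is a knight" - this is TRUE because Rose, Carol, and Frank are knights.
- Frank (knight) says "At least one of us is a knave" - this is TRUE because Eve is a knave.
- Eve (knave) says "Carol and I are the same type" - this is FALSE (a lie) because Eve is a knave and Carol is a knight.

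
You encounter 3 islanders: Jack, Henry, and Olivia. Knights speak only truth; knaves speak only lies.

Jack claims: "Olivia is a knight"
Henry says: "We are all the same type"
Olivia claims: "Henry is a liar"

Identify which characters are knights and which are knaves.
Jack is a knight.
Henry is a knave.
Olivia is a knight.

Verification:
- Jack (knight) says "Olivia is a knight" - this is TRUE because Olivia is a knight.
- Henry (knave) says "We are all the same type" - this is FALSE (a lie) because Jack and Olivia are knights and Henry is a knave.
- Olivia (knight) says "Henry is a liar" - this is TRUE because Henry is a knave.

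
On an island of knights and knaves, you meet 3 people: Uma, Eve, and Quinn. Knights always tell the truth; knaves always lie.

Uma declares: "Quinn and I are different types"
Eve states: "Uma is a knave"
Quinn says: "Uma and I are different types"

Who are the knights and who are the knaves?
Uma is a knave.
Eve is a knight.
Quinn is a knave.

Verification:
- Uma (knave) says "Quinn and I are different types" - this is FALSE (a lie) because Uma is a knave and Quinn is a knave.
- Eve (knight) says "Uma is a knave" - this is TRUE because Uma is a knave.
- Quinn (knave) says "Uma and I are different types" - this is FALSE (a lie) because Quinn is a knave and Uma is a knave.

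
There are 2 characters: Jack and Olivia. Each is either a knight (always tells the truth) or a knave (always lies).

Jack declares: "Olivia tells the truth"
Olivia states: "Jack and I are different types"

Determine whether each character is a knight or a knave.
Jack is a knave.
Olivia is a knave.

Verification:
- Jack (knave) says "Olivia tells the truth" - this is FALSE (a lie) because Olivia is a knave.
- Olivia (knave) says "Jack and I are different types" - this is FALSE (a lie) because Olivia is a knave and Jack is a knave.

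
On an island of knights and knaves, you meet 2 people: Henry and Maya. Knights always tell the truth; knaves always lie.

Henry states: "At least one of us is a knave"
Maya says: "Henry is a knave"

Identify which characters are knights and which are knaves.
Henry is a knight.
Maya is a knave.

Verification:
- Henry (knight) says "At least one of us is a knave" - this is TRUE because Maya is a knave.
- Maya (knave) says "Henry is a knave" - this is FALSE (a lie) because Henry is a knight.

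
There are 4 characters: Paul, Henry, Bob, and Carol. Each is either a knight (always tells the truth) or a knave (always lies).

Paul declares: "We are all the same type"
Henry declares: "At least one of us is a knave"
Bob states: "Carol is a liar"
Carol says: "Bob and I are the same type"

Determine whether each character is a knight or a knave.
Paul is a knave.
Henry is a knight.
Bob is a knight.
Carol is a knave.

Verification:
- Paul (knave) says "We are all the same type" - this is FALSE (a lie) because Henry and Bob are knights and Paul and Carol are knaves.
- Henry (knight) says "At least one of us is a knave" - this is TRUE because Paul and Carol are knaves.
- Bob (knight) says "Carol is a liar" - this is TRUE because Carol is a knave.
- Carol (knave) says "Bob and I are the same type" - this is FALSE (a lie) because Carol is a knave and Bob is a knight.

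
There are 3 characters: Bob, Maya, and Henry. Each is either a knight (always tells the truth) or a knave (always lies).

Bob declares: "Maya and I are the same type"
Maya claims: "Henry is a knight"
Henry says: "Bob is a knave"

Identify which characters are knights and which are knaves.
Bob is a knave.
Maya is a knight.
Henry is a knight.

Verification:
- Bob (knave) says "Maya and I are the same type" - this is FALSE (a lie) because Bob is a knave and Maya is a knight.
- Maya (knight) says "Henry is a knight" - this is TRUE because Henry is a knight.
- Henry (knight) says "Bob is a knave" - this is TRUE because Bob is a knave.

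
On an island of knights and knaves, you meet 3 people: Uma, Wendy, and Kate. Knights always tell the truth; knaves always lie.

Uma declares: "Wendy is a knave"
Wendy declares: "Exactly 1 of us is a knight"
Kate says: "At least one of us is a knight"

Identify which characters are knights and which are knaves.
Uma is a knight.
Wendy is a knave.
Kate is a knight.

Verification:
- Uma (knight) says "Wendy is a knave" - this is TRUE because Wendy is a knave.
- Wendy (knave) says "Exactly 1 of us is a knight" - this is FALSE (a lie) because there are 2 knights.
- Kate (knight) says "At least one of us is a knight" - this is TRUE because Uma and Kate are knights.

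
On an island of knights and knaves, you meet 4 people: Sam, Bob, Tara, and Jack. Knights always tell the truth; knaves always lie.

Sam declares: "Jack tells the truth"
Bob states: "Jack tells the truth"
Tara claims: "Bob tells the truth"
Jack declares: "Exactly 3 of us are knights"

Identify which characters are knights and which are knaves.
Sam is a knave.
Bob is a knave.
Tara is a knave.
Jack is a knave.

Verification:
- Sam (knave) says "Jack tells the truth" - this is FALSE (a lie) because Jack is a knave.
- Bob (knave) says "Jack tells the truth" - this is FALSE (a lie) because Jack is a knave.
- Tara (knave) says "Bob tells the truth" - this is FALSE (a lie) because Bob is a knave.
- Jack (knave) says "Exactly 3 of us are knights" - this is FALSE (a lie) because there are 0 knights.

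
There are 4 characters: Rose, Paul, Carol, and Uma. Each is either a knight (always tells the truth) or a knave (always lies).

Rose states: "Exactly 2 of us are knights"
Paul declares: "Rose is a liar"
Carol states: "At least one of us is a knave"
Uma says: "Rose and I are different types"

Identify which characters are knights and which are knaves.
Rose is a knave.
Paul is a knight.
Carol is a knight.
Uma is a knight.

Verification:
- Rose (knave) says "Exactly 2 of us are knights" - this is FALSE (a lie) because there are 3 knights.
- Paul (knight) says "Rose is a liar" - this is TRUE because Rose is a knave.
- Carol (knight) says "At least one of us is a knave" - this is TRUE because Rose is a knave.
- Uma (knight) says "Rose and I are different types" - this is TRUE because Uma is a knight and Rose is a knave.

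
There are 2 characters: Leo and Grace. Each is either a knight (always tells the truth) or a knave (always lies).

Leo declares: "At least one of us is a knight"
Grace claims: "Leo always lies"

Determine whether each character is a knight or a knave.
Leo is a knight.
Grace is a knave.

Verification:
- Leo (knight) says "At least one of us is a knight" - this is TRUE because Leo is a knight.
- Grace (knave) says "Leo always lies" - this is FALSE (a lie) because Leo is a knight.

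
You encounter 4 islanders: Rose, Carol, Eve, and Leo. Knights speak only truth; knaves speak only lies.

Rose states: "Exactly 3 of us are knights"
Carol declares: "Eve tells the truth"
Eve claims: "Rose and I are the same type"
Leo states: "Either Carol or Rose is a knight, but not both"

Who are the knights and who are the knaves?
Rose is a knight.
Carol is a knight.
Eve is a knight.
Leo is a knave.

Verification:
- Rose (knight) says "Exactly 3 of us are knights" - this is TRUE because there are 3 knights.
- Carol (knight) says "Eve tells the truth" - this is TRUE because Eve is a knight.
- Eve (knight) says "Rose and I are the same type" - this is TRUE because Eve is a knight and Rose is a knight.
- Leo (knave) says "Either Carol or Rose is a knight, but not both" - this is FALSE (a lie) because Carol is a knight and Rose is a knight.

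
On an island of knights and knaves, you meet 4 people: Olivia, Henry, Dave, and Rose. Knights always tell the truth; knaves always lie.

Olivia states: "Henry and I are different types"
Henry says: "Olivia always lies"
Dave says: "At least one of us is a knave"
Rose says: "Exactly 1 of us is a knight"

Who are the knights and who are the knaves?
Olivia is a knight.
Henry is a knave.
Dave is a knight.
Rose is a knave.

Verification:
- Olivia (knight) says "Henry and I are different types" - this is TRUE because Olivia is a knight and Henry is a knave.
- Henry (knave) says "Olivia always lies" - this is FALSE (a lie) because Olivia is a knight.
- Dave (knight) says "At least one of us is a knave" - this is TRUE because Henry and Rose are knaves.
- Rose (knave) says "Exactly 1 of us is a knight" - this is FALSE (a lie) because there are 2 knights.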